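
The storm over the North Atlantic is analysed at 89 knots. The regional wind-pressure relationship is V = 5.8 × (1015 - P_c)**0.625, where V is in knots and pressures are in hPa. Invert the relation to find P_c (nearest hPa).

936 hPa

ΔP = (V / 5.8)^(1/0.625) = (89/5.8)^1.600.
89/5.8 = 15.345; 15.345^1.600 ≈ 78.98 hPa.
P_c = 1015 − 78.98 = 936.02 ≈ 936 hPa.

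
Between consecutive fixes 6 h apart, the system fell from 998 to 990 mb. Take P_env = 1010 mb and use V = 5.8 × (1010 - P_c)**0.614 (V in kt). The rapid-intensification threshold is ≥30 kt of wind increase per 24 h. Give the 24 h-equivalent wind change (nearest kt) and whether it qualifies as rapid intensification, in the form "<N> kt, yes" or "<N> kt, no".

V₁: ΔP = 12, V ≈ 5.8 × 12^0.614 ≈ 26.67 kt.
V₂: ΔP = 20, V ≈ 5.8 × 20^0.614 ≈ 36.50 kt.
ΔV over 6 h = 9.83 kt → 24 h equivalent = 9.83 × 24/6 ≈ 39.32 kt.
39 kt ≥ 30 kt ⇒ rapid intensification.

39 kt, yes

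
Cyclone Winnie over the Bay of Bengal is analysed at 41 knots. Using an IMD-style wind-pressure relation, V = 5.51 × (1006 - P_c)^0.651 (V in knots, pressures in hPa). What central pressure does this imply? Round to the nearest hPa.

ΔP = (V / 5.51)^(1/0.651) = (41/5.51)^1.536.
41/5.51 = 7.441; 7.441^1.536 ≈ 21.82 hPa.
P_c = 1006 − 21.82 = 984.18 ≈ 984 hPa.

984 hPa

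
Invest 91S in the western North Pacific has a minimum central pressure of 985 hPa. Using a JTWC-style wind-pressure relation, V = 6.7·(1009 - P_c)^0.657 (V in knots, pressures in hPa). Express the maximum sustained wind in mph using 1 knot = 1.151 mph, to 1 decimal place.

ΔP = 1009 − 985 = 24 hPa.
V ≈ 6.7 × 24^0.657 = 6.7 × 8.069 ≈ 54.060 kt.
54.060 × 1.151 ≈ 62.22 mph → 62.2 mph.

62.2 mph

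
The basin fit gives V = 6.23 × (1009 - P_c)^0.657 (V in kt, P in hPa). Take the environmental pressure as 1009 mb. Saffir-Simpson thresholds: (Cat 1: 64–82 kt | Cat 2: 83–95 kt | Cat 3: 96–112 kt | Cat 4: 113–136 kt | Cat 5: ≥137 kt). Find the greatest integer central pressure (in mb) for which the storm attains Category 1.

974 mb

Category 1 begins at V = 64 kt.
Required ΔP = (64/6.23)^(1/0.657) = 10.273^1.522 ≈ 34.66 mb.
P_c ≤ 1009 − 34.66 = 974.34, so the highest integer P_c is 974 mb.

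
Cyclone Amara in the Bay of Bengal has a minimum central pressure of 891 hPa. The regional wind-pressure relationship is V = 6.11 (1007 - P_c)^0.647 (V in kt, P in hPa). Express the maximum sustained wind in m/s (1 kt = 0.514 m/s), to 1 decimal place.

68.0 m/s

ΔP = 1007 − 891 = 116 hPa.
V ≈ 6.11 × 116^0.647 = 6.11 × 21.662 ≈ 132.357 kt.
132.357 × 0.514 ≈ 68.03 m/s → 68.0 m/s.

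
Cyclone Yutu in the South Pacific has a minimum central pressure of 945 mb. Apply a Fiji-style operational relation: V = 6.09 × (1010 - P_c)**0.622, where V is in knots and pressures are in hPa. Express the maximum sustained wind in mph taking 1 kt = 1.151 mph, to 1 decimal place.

ΔP = 1010 − 945 = 65 mb.
V ≈ 6.09 × 65^0.622 = 6.09 × 13.416 ≈ 81.705 kt.
81.705 × 1.151 ≈ 94.04 mph → 94.0 mph.

94.0 mph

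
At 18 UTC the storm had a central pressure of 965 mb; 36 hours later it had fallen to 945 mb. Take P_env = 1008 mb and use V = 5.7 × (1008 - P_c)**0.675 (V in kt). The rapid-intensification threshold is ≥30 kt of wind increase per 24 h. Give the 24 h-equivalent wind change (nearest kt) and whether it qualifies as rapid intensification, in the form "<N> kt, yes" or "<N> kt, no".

14 kt, no

V₁: ΔP = 43, V ≈ 5.7 × 43^0.675 ≈ 72.19 kt.
V₂: ΔP = 63, V ≈ 5.7 × 63^0.675 ≈ 93.42 kt.
ΔV over 36 h = 21.23 kt → 24 h equivalent = 21.23 × 24/36 ≈ 14.15 kt.
14 kt < 30 kt ⇒ not rapid intensification.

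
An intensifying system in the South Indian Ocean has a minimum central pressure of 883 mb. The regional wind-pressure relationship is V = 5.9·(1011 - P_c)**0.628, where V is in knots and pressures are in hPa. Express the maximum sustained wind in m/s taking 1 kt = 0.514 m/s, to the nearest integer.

ΔP = 1011 − 883 = 128 mb.
V ≈ 5.9 × 128^0.628 = 5.9 × 21.054 ≈ 124.217 kt.
124.217 × 0.514 ≈ 63.85 m/s → 64 m/s.

64 m/s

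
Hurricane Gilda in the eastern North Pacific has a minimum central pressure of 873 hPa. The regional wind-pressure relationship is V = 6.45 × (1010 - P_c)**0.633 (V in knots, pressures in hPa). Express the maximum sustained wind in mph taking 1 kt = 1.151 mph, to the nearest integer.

167 mph

ΔP = 1010 − 873 = 137 hPa.
V ≈ 6.45 × 137^0.633 = 6.45 × 22.519 ≈ 145.246 kt.
145.246 × 1.151 ≈ 167.18 mph → 167 mph.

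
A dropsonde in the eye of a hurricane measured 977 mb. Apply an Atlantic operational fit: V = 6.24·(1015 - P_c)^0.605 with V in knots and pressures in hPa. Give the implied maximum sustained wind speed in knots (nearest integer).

ΔP = 1015 − 977 = 38 mb.
38^0.605 ≈ 9.032.
V ≈ 6.24 × 9.032 ≈ 56.4 kt.

56 kt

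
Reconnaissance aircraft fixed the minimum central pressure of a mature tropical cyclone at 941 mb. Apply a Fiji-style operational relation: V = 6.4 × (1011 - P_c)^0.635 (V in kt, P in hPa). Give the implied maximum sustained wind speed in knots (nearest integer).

95 kt

ΔP = 1011 − 941 = 70 mb.
70^0.635 ≈ 14.847.
V ≈ 6.4 × 14.847 ≈ 95.0 kt.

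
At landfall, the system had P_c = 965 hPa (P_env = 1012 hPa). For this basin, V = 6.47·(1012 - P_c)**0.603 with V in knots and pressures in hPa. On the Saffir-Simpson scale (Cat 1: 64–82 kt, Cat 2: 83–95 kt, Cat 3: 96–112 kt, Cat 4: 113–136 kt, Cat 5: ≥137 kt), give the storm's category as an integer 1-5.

ΔP = 1012 − 965 = 47 hPa.
V ≈ 6.47 × 47^0.603 = 6.47 × 10.19 ≈ 66 kt.
66 kt falls in the Category 1 band.

1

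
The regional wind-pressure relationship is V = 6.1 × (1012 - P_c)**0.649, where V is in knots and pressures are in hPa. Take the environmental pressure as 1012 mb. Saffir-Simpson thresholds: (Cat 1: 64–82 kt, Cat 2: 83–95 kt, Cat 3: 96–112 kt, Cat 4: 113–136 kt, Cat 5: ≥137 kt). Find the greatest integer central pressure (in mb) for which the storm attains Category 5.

891 mb

Category 5 begins at V = 137 kt.
Required ΔP = (137/6.1)^(1/0.649) = 22.459^1.541 ≈ 120.86 mb.
P_c ≤ 1012 − 120.86 = 891.14, so the highest integer P_c is 891 mb.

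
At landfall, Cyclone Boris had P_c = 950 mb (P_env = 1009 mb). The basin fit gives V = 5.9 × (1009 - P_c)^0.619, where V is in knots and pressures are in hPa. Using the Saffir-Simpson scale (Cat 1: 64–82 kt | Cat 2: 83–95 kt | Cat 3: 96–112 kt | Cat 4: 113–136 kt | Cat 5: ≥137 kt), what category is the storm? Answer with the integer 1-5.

1

ΔP = 1009 − 950 = 59 mb.
V ≈ 5.9 × 59^0.619 = 5.9 × 12.48 ≈ 74 kt.
74 kt falls in the Category 1 band.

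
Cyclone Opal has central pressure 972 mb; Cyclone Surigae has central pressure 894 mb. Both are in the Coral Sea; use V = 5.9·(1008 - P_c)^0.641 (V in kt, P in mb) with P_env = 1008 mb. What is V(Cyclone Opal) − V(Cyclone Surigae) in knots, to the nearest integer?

Cyclone Opal: ΔP = 36; V ≈ 5.9 × 36^0.641 ≈ 58.67 kt.
Cyclone Surigae: ΔP = 114; V ≈ 5.9 × 114^0.641 ≈ 122.84 kt.
Difference ≈ 58.67 − 122.84 = -64.17 → -64 kt.

-64 kt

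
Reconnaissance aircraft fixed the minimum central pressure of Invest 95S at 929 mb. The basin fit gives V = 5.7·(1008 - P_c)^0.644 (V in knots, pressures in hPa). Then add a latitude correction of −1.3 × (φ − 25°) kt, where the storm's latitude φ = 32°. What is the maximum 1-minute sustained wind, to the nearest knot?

86 kt

ΔP = 1008 − 929 = 79 mb.
79^0.644 ≈ 16.675.
V ≈ 5.7 × 16.675 ≈ 95.0 kt.
Latitude correction: −1.3 × (32 − 25) = -9.1 kt.
Corrected V ≈ 85.9 kt → 86 kt.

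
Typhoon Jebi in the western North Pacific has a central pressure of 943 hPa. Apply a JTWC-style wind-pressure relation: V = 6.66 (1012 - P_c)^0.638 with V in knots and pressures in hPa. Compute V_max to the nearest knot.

ΔP = 1012 − 943 = 69 hPa.
69^0.638 ≈ 14.900.
V ≈ 6.66 × 14.900 ≈ 99.2 kt.

99 kt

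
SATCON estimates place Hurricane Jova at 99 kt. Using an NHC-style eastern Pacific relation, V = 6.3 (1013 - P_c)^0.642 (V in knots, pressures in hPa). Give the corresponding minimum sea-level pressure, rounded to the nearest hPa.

940 hPa

ΔP = (V / 6.3)^(1/0.642) = (99/6.3)^1.558.
99/6.3 = 15.714; 15.714^1.558 ≈ 73.01 hPa.
P_c = 1013 − 73.01 = 939.99 ≈ 940 hPa.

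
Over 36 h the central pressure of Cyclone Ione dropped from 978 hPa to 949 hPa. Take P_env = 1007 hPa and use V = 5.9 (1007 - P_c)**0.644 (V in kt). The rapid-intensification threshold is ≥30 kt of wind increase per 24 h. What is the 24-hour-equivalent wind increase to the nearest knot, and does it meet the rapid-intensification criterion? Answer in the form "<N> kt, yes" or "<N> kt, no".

V₁: ΔP = 29, V ≈ 5.9 × 29^0.644 ≈ 51.60 kt.
V₂: ΔP = 58, V ≈ 5.9 × 58^0.644 ≈ 80.63 kt.
ΔV over 36 h = 29.03 kt → 24 h equivalent = 29.03 × 24/36 ≈ 19.35 kt.
19 kt < 30 kt ⇒ not rapid intensification.

19 kt, no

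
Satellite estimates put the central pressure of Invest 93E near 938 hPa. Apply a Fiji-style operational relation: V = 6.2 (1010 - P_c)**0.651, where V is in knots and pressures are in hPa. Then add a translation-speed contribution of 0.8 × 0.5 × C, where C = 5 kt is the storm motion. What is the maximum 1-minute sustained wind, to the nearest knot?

102 kt

ΔP = 1010 − 938 = 72 hPa.
72^0.651 ≈ 16.185.
V ≈ 6.2 × 16.185 ≈ 100.3 kt.
Translation term: 0.8 × 0.5 × 5 = 2 kt.
Corrected V ≈ 102.3 kt → 102 kt.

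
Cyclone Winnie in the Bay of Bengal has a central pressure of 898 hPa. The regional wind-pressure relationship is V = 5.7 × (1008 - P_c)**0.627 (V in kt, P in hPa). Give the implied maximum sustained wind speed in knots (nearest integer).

ΔP = 1008 − 898 = 110 hPa.
110^0.627 ≈ 19.053.
V ≈ 5.7 × 19.053 ≈ 108.6 kt.

109 kt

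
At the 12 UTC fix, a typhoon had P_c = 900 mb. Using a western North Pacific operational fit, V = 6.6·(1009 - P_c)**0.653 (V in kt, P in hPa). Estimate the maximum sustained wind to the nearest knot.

ΔP = 1009 − 900 = 109 mb.
109^0.653 ≈ 21.401.
V ≈ 6.6 × 21.401 ≈ 141.2 kt.

141 kt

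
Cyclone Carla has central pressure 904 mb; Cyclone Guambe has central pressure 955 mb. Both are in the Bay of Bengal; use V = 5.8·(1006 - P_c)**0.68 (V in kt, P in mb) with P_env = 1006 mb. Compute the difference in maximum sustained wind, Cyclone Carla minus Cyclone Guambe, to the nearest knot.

51 kt

Cyclone Carla: ΔP = 102; V ≈ 5.8 × 102^0.68 ≈ 134.67 kt.
Cyclone Guambe: ΔP = 51; V ≈ 5.8 × 51^0.68 ≈ 84.06 kt.
Difference ≈ 134.67 − 84.06 = 50.61 → 51 kt.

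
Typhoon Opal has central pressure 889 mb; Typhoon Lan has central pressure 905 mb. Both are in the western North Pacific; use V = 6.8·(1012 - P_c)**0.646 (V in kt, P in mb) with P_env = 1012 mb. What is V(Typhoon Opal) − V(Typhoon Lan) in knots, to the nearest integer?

Typhoon Opal: ΔP = 123; V ≈ 6.8 × 123^0.646 ≈ 152.26 kt.
Typhoon Lan: ΔP = 107; V ≈ 6.8 × 107^0.646 ≈ 139.15 kt.
Difference ≈ 152.26 − 139.15 = 13.11 → 13 kt.

13 kt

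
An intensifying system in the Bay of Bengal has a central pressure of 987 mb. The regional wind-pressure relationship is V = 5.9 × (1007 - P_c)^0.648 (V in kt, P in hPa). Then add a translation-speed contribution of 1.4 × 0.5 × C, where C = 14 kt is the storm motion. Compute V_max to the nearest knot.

ΔP = 1007 − 987 = 20 mb.
20^0.648 ≈ 6.967.
V ≈ 5.9 × 6.967 ≈ 41.1 kt.
Translation term: 1.4 × 0.5 × 14 = 9.8 kt.
Corrected V ≈ 50.9 kt → 51 kt.

51 kt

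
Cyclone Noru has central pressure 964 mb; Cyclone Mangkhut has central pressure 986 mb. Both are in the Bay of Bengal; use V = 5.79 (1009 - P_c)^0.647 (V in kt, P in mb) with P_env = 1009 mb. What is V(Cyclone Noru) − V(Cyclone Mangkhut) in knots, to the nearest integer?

Cyclone Noru: ΔP = 45; V ≈ 5.79 × 45^0.647 ≈ 67.97 kt.
Cyclone Mangkhut: ΔP = 23; V ≈ 5.79 × 23^0.647 ≈ 44.03 kt.
Difference ≈ 67.97 − 44.03 = 23.94 → 24 kt.

24 kt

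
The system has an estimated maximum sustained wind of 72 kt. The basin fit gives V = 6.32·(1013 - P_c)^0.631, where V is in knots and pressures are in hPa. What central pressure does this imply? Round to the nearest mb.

ΔP = (V / 6.32)^(1/0.631) = (72/6.32)^1.585.
72/6.32 = 11.392; 11.392^1.585 ≈ 47.26 mb.
P_c = 1013 − 47.26 = 965.74 ≈ 966 mb.

966 mb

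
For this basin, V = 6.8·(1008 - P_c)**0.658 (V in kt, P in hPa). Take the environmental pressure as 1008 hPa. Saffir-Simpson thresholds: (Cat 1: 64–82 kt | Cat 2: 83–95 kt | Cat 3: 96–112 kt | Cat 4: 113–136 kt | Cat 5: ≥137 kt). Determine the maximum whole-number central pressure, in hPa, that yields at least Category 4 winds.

Category 4 begins at V = 113 kt.
Required ΔP = (113/6.8)^(1/0.658) = 16.618^1.520 ≈ 71.61 hPa.
P_c ≤ 1008 − 71.61 = 936.39, so the highest integer P_c is 936 hPa.

936 hPa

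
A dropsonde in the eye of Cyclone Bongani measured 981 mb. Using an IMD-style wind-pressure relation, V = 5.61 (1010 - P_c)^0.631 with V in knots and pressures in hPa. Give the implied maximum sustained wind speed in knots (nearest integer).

47 kt

ΔP = 1010 − 981 = 29 mb.
29^0.631 ≈ 8.371.
V ≈ 5.61 × 8.371 ≈ 47.0 kt.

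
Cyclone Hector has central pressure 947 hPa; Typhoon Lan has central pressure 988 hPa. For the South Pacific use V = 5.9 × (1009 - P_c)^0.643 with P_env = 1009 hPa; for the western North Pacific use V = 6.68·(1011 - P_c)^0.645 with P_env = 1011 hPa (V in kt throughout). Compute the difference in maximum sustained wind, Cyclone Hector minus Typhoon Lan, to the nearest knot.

33 kt

Cyclone Hector: ΔP = 62; V ≈ 5.9 × 62^0.643 ≈ 83.82 kt.
Typhoon Lan: ΔP = 23; V ≈ 6.68 × 23^0.645 ≈ 50.48 kt.
Difference ≈ 83.82 − 50.48 = 33.34 → 33 kt.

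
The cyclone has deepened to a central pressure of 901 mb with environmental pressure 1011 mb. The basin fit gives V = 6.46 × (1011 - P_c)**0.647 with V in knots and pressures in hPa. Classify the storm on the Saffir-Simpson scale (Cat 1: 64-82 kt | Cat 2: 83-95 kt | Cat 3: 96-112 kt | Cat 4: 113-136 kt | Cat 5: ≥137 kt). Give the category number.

ΔP = 1011 − 901 = 110 mb.
V ≈ 6.46 × 110^0.647 = 6.46 × 20.93 ≈ 135 kt.
135 kt falls in the Category 4 band.

4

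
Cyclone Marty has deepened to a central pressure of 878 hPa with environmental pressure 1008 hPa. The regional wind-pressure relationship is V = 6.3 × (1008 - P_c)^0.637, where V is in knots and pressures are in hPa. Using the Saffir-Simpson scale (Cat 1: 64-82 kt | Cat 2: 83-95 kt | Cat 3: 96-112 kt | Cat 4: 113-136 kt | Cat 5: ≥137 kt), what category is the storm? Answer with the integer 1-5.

ΔP = 1008 − 878 = 130 hPa.
V ≈ 6.3 × 130^0.637 = 6.3 × 22.21 ≈ 140 kt.
140 kt falls in the Category 5 band.

5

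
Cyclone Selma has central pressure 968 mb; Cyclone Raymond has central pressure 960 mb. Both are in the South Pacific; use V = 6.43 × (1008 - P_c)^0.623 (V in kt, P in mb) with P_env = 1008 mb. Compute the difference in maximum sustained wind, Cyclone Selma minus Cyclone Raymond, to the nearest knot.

Cyclone Selma: ΔP = 40; V ≈ 6.43 × 40^0.623 ≈ 64.02 kt.
Cyclone Raymond: ΔP = 48; V ≈ 6.43 × 48^0.623 ≈ 71.72 kt.
Difference ≈ 64.02 − 71.72 = -7.70 → -8 kt.

-8 kt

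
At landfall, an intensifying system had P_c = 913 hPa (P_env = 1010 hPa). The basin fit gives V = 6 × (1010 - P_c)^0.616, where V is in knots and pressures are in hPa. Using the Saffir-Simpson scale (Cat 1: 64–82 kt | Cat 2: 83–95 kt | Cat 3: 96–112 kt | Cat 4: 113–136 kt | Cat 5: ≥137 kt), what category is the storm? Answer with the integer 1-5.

3

ΔP = 1010 − 913 = 97 hPa.
V ≈ 6 × 97^0.616 = 6 × 16.74 ≈ 100 kt.
100 kt falls in the Category 3 band.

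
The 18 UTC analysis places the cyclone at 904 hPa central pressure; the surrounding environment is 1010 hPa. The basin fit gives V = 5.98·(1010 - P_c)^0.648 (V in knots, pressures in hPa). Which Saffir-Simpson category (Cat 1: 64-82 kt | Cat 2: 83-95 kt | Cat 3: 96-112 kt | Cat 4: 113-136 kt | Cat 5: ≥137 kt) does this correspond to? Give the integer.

4

ΔP = 1010 − 904 = 106 hPa.
V ≈ 5.98 × 106^0.648 = 5.98 × 20.53 ≈ 123 kt.
123 kt falls in the Category 4 band.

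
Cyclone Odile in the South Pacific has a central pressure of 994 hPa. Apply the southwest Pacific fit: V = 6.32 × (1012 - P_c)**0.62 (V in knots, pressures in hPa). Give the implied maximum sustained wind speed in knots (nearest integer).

ΔP = 1012 − 994 = 18 hPa.
18^0.62 ≈ 6.002.
V ≈ 6.32 × 6.002 ≈ 37.9 kt.

38 kt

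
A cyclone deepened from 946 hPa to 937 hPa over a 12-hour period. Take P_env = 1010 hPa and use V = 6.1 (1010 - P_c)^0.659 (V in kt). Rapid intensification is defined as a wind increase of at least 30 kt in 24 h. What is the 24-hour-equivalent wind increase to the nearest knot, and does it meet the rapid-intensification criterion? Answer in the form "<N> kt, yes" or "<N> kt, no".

V₁: ΔP = 64, V ≈ 6.1 × 64^0.659 ≈ 94.54 kt.
V₂: ΔP = 73, V ≈ 6.1 × 73^0.659 ≈ 103.10 kt.
ΔV over 12 h = 8.56 kt → 24 h equivalent = 8.56 × 24/12 ≈ 17.12 kt.
17 kt < 30 kt ⇒ not rapid intensification.

17 kt, no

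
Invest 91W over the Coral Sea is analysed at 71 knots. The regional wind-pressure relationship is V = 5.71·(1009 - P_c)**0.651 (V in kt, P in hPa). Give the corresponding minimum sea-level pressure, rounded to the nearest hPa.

ΔP = (V / 5.71)^(1/0.651) = (71/5.71)^1.536.
71/5.71 = 12.434; 12.434^1.536 ≈ 48.02 hPa.
P_c = 1009 − 48.02 = 960.98 ≈ 961 hPa.

961 hPa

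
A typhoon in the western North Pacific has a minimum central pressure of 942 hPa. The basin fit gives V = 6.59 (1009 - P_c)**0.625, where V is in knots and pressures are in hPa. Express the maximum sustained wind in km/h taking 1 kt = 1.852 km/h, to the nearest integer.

169 km/h

ΔP = 1009 − 942 = 67 hPa.
V ≈ 6.59 × 67^0.625 = 6.59 × 13.845 ≈ 91.239 kt.
91.239 × 1.852 ≈ 168.98 km/h → 169 km/h.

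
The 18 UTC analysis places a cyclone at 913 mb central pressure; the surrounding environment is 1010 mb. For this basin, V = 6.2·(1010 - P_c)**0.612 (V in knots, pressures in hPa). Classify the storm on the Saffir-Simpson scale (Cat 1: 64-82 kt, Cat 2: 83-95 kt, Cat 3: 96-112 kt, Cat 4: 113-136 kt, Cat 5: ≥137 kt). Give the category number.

ΔP = 1010 − 913 = 97 mb.
V ≈ 6.2 × 97^0.612 = 6.2 × 16.44 ≈ 102 kt.
102 kt falls in the Category 3 band.

3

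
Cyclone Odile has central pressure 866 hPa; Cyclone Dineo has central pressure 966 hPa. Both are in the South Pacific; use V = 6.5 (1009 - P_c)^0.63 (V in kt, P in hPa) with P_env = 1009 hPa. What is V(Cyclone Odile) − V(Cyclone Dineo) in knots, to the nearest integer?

79 kt

Cyclone Odile: ΔP = 143; V ≈ 6.5 × 143^0.63 ≈ 148.18 kt.
Cyclone Dineo: ΔP = 43; V ≈ 6.5 × 43^0.63 ≈ 69.50 kt.
Difference ≈ 148.18 − 69.50 = 78.68 → 79 kt.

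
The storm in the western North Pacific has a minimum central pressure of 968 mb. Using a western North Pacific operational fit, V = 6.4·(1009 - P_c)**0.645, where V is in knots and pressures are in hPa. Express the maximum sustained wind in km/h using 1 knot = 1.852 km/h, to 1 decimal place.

130.0 km/h

ΔP = 1009 − 968 = 41 mb.
V ≈ 6.4 × 41^0.645 = 6.4 × 10.971 ≈ 70.214 kt.
70.214 × 1.852 ≈ 130.04 km/h → 130.0 km/h.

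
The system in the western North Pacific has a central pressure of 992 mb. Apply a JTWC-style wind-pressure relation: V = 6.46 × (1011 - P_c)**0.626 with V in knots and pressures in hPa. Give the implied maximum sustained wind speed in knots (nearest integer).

ΔP = 1011 − 992 = 19 mb.
19^0.626 ≈ 6.317.
V ≈ 6.46 × 6.317 ≈ 40.8 kt.

41 kt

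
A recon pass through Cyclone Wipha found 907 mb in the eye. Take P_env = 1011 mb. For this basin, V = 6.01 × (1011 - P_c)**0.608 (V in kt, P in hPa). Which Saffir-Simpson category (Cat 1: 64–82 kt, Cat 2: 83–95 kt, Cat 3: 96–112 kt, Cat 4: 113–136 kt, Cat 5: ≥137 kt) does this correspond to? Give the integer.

ΔP = 1011 − 907 = 104 mb.
V ≈ 6.01 × 104^0.608 = 6.01 × 16.84 ≈ 101 kt.
101 kt falls in the Category 3 band.

3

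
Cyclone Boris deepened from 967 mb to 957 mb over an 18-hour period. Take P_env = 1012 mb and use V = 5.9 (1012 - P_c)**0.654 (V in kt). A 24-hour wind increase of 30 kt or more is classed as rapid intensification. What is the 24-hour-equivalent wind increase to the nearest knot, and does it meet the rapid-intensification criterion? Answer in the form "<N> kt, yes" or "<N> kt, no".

13 kt, no

V₁: ΔP = 45, V ≈ 5.9 × 45^0.654 ≈ 71.13 kt.
V₂: ΔP = 55, V ≈ 5.9 × 55^0.654 ≈ 81.11 kt.
ΔV over 18 h = 9.98 kt → 24 h equivalent = 9.98 × 24/18 ≈ 13.31 kt.
13 kt < 30 kt ⇒ not rapid intensification.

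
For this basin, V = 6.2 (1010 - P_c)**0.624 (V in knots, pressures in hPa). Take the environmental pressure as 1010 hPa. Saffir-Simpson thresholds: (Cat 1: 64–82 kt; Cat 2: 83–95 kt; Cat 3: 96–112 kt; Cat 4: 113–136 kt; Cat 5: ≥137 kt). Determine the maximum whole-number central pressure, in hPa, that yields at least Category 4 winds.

905 hPa

Category 4 begins at V = 113 kt.
Required ΔP = (113/6.2)^(1/0.624) = 18.226^1.603 ≈ 104.79 hPa.
P_c ≤ 1010 − 104.79 = 905.21, so the highest integer P_c is 905 hPa.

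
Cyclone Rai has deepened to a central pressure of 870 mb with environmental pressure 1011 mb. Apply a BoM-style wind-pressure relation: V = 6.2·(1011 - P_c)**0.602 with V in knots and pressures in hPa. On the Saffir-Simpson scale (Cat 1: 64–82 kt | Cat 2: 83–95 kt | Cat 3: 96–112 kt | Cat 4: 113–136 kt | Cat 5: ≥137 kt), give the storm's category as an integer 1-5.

4

ΔP = 1011 − 870 = 141 mb.
V ≈ 6.2 × 141^0.602 = 6.2 × 19.67 ≈ 122 kt.
122 kt falls in the Category 4 band.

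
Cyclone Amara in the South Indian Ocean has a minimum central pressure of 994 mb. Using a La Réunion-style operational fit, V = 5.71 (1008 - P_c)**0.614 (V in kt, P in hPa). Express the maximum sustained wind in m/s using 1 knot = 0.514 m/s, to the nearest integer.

ΔP = 1008 − 994 = 14 mb.
V ≈ 5.71 × 14^0.614 = 5.71 × 5.055 ≈ 28.864 kt.
28.864 × 0.514 ≈ 14.84 m/s → 15 m/s.

15 m/s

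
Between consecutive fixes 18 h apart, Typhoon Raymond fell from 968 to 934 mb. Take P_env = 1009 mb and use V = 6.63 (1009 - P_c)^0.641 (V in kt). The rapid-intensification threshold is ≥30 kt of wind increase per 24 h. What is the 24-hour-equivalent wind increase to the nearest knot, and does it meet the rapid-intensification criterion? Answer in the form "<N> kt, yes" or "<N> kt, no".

45 kt, yes

V₁: ΔP = 41, V ≈ 6.63 × 41^0.641 ≈ 71.67 kt.
V₂: ΔP = 75, V ≈ 6.63 × 75^0.641 ≈ 105.54 kt.
ΔV over 18 h = 33.87 kt → 24 h equivalent = 33.87 × 24/18 ≈ 45.16 kt.
45 kt ≥ 30 kt ⇒ rapid intensification.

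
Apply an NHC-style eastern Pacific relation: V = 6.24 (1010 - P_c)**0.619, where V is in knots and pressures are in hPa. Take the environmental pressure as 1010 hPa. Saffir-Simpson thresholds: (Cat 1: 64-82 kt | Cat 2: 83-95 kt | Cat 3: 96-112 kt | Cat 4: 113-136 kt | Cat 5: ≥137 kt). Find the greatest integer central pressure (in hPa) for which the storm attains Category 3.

Category 3 begins at V = 96 kt.
Required ΔP = (96/6.24)^(1/0.619) = 15.385^1.616 ≈ 82.75 hPa.
P_c ≤ 1010 − 82.75 = 927.25, so the highest integer P_c is 927 hPa.

927 hPa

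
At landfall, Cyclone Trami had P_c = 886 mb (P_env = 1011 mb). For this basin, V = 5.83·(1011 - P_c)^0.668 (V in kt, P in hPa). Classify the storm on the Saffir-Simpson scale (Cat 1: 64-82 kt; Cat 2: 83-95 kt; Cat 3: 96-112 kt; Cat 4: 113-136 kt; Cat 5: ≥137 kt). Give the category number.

ΔP = 1011 − 886 = 125 mb.
V ≈ 5.83 × 125^0.668 = 5.83 × 25.16 ≈ 147 kt.
147 kt falls in the Category 5 band.

5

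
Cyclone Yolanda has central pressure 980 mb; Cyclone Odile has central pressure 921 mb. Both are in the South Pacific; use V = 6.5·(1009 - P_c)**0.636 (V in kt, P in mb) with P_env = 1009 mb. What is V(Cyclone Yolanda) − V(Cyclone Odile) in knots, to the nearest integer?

Cyclone Yolanda: ΔP = 29; V ≈ 6.5 × 29^0.636 ≈ 55.33 kt.
Cyclone Odile: ΔP = 88; V ≈ 6.5 × 88^0.636 ≈ 112.10 kt.
Difference ≈ 55.33 − 112.10 = -56.77 → -57 kt.

-57 kt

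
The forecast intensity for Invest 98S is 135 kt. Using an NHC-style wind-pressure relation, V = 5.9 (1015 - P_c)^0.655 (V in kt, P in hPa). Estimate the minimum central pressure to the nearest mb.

ΔP = (V / 5.9)^(1/0.655) = (135/5.9)^1.527.
135/5.9 = 22.881; 22.881^1.527 ≈ 119.00 mb.
P_c = 1015 − 119.00 = 896.00 ≈ 896 mb.

896 mb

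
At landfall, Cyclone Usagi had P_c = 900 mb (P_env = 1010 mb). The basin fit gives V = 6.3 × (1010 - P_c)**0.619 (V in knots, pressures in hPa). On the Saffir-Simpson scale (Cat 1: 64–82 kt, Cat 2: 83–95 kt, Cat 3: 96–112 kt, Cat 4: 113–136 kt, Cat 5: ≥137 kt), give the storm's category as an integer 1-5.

4

ΔP = 1010 − 900 = 110 mb.
V ≈ 6.3 × 110^0.619 = 6.3 × 18.35 ≈ 116 kt.
116 kt falls in the Category 4 band.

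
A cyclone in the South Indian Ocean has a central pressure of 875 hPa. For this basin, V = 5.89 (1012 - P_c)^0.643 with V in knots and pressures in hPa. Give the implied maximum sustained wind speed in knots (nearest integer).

ΔP = 1012 − 875 = 137 hPa.
137^0.643 ≈ 23.654.
V ≈ 5.89 × 23.654 ≈ 139.3 kt.

139 kt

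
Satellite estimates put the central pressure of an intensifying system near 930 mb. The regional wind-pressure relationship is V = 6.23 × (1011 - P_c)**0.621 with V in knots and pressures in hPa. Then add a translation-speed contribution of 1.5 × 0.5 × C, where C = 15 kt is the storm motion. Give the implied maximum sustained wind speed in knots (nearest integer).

107 kt

ΔP = 1011 − 930 = 81 mb.
81^0.621 ≈ 15.317.
V ≈ 6.23 × 15.317 ≈ 95.4 kt.
Translation term: 1.5 × 0.5 × 15 = 11.25 kt.
Corrected V ≈ 106.65 kt → 107 kt.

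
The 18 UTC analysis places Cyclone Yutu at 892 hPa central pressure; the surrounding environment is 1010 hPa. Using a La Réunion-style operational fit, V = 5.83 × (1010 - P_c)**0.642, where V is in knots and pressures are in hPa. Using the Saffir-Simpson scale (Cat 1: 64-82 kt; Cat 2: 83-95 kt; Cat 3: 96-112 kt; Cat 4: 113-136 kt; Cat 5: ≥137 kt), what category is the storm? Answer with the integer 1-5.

4

ΔP = 1010 − 892 = 118 hPa.
V ≈ 5.83 × 118^0.642 = 5.83 × 21.39 ≈ 125 kt.
125 kt falls in the Category 4 band.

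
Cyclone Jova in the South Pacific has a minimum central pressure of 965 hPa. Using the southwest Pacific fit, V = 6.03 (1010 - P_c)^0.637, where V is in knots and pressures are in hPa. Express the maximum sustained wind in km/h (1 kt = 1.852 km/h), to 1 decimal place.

ΔP = 1010 − 965 = 45 hPa.
V ≈ 6.03 × 45^0.637 = 6.03 × 11.300 ≈ 68.142 kt.
68.142 × 1.852 ≈ 126.20 km/h → 126.2 km/h.

126.2 km/h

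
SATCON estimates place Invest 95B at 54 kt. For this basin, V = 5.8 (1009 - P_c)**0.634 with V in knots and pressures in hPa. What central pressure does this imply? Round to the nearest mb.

975 mb

ΔP = (V / 5.8)^(1/0.634) = (54/5.8)^1.577.
54/5.8 = 9.310; 9.310^1.577 ≈ 33.75 mb.
P_c = 1009 − 33.75 = 975.25 ≈ 975 mb.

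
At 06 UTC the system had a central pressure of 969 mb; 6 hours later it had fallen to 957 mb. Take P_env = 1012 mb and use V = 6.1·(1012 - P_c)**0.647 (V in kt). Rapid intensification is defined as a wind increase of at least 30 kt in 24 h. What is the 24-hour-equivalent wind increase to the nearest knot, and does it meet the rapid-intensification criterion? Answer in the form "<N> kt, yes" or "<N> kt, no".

V₁: ΔP = 43, V ≈ 6.1 × 43^0.647 ≈ 69.53 kt.
V₂: ΔP = 55, V ≈ 6.1 × 55^0.647 ≈ 81.54 kt.
ΔV over 6 h = 12.01 kt → 24 h equivalent = 12.01 × 24/6 ≈ 48.04 kt.
48 kt ≥ 30 kt ⇒ rapid intensification.

48 kt, yes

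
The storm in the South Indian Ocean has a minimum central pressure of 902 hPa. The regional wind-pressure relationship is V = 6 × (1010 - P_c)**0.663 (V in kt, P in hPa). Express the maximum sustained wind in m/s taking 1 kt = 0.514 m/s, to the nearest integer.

ΔP = 1010 − 902 = 108 hPa.
V ≈ 6 × 108^0.663 = 6 × 22.293 ≈ 133.755 kt.
133.755 × 0.514 ≈ 68.75 m/s → 69 m/s.

69 m/s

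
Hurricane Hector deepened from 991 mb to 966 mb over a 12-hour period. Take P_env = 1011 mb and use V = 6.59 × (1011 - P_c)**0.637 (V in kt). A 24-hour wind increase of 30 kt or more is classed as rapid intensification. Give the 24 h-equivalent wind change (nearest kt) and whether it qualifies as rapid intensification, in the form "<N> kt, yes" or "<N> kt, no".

60 kt, yes

V₁: ΔP = 20, V ≈ 6.59 × 20^0.637 ≈ 44.43 kt.
V₂: ΔP = 45, V ≈ 6.59 × 45^0.637 ≈ 74.47 kt.
ΔV over 12 h = 30.04 kt → 24 h equivalent = 30.04 × 24/12 ≈ 60.08 kt.
60 kt ≥ 30 kt ⇒ rapid intensification.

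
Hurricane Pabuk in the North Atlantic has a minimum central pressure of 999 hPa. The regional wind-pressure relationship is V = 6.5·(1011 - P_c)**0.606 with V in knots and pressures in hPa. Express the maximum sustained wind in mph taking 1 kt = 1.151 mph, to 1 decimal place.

ΔP = 1011 − 999 = 12 hPa.
V ≈ 6.5 × 12^0.606 = 6.5 × 4.508 ≈ 29.302 kt.
29.302 × 1.151 ≈ 33.73 mph → 33.7 mph.

33.7 mph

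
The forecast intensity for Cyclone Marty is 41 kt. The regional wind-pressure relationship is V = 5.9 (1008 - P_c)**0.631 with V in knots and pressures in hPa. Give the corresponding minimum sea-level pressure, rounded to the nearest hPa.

986 hPa

ΔP = (V / 5.9)^(1/0.631) = (41/5.9)^1.585.
41/5.9 = 6.949; 6.949^1.585 ≈ 21.59 hPa.
P_c = 1008 − 21.59 = 986.41 ≈ 986 hPa.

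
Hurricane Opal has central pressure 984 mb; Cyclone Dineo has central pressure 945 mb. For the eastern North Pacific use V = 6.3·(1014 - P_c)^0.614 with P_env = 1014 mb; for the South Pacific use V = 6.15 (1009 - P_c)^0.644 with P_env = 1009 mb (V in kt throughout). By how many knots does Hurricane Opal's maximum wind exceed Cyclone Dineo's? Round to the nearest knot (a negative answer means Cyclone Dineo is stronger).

-39 kt

Hurricane Opal: ΔP = 30; V ≈ 6.3 × 30^0.614 ≈ 50.85 kt.
Cyclone Dineo: ΔP = 64; V ≈ 6.15 × 64^0.644 ≈ 89.55 kt.
Difference ≈ 50.85 − 89.55 = -38.70 → -39 kt.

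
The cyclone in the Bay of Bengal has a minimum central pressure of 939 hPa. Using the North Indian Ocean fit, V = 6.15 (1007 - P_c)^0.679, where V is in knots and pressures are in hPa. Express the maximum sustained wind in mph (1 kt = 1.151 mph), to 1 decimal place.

ΔP = 1007 − 939 = 68 hPa.
V ≈ 6.15 × 68^0.679 = 6.15 × 17.550 ≈ 107.932 kt.
107.932 × 1.151 ≈ 124.23 mph → 124.2 mph.

124.2 mph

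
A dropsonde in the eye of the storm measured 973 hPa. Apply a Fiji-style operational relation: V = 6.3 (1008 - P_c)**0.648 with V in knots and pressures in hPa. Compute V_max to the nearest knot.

63 kt

ΔP = 1008 − 973 = 35 hPa.
35^0.648 ≈ 10.013.
V ≈ 6.3 × 10.013 ≈ 63.1 kt.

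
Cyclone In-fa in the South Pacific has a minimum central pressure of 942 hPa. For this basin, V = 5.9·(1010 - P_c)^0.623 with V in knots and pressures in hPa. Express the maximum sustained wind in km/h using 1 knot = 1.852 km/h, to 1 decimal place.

ΔP = 1010 − 942 = 68 hPa.
V ≈ 5.9 × 68^0.623 = 5.9 × 13.856 ≈ 81.753 kt.
81.753 × 1.852 ≈ 151.41 km/h → 151.4 km/h.

151.4 km/h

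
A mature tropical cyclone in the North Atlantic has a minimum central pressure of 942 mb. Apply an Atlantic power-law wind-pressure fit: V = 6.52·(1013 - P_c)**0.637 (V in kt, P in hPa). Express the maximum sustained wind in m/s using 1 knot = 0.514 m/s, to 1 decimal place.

50.6 m/s

ΔP = 1013 − 942 = 71 mb.
V ≈ 6.52 × 71^0.637 = 6.52 × 15.110 ≈ 98.514 kt.
98.514 × 0.514 ≈ 50.64 m/s → 50.6 m/s.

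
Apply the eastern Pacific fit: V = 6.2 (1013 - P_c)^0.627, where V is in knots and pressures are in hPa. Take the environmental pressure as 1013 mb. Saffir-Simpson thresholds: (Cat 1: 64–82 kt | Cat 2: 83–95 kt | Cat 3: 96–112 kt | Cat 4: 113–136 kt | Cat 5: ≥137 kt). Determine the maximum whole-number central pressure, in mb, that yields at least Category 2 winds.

Category 2 begins at V = 83 kt.
Required ΔP = (83/6.2)^(1/0.627) = 13.387^1.595 ≈ 62.65 mb.
P_c ≤ 1013 − 62.65 = 950.35, so the highest integer P_c is 950 mb.

950 mb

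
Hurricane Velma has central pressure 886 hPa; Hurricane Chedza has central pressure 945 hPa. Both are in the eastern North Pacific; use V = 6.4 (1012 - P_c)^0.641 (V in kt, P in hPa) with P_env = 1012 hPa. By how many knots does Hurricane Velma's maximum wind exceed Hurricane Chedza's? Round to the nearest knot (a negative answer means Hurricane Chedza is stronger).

47 kt

Hurricane Velma: ΔP = 126; V ≈ 6.4 × 126^0.641 ≈ 142.07 kt.
Hurricane Chedza: ΔP = 67; V ≈ 6.4 × 67^0.641 ≈ 94.78 kt.
Difference ≈ 142.07 − 94.78 = 47.29 → 47 kt.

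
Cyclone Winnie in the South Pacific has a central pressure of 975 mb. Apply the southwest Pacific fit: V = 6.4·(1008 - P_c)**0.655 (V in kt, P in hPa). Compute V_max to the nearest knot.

63 kt

ΔP = 1008 − 975 = 33 mb.
33^0.655 ≈ 9.877.
V ≈ 6.4 × 9.877 ≈ 63.2 kt.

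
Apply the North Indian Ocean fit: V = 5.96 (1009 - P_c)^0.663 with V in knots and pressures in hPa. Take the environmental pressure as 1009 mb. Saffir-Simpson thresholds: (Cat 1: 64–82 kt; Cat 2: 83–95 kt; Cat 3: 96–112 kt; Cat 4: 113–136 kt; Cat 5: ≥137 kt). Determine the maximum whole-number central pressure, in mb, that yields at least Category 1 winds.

973 mb

Category 1 begins at V = 64 kt.
Required ΔP = (64/5.96)^(1/0.663) = 10.738^1.508 ≈ 35.89 mb.
P_c ≤ 1009 − 35.89 = 973.11, so the highest integer P_c is 973 mb.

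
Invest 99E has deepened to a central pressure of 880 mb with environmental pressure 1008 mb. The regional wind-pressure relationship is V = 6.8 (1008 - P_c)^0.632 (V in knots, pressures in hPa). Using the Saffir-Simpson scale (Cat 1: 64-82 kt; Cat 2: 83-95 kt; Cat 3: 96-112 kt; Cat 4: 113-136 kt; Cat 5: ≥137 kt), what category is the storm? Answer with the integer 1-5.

5

ΔP = 1008 − 880 = 128 mb.
V ≈ 6.8 × 128^0.632 = 6.8 × 21.47 ≈ 146 kt.
146 kt falls in the Category 5 band.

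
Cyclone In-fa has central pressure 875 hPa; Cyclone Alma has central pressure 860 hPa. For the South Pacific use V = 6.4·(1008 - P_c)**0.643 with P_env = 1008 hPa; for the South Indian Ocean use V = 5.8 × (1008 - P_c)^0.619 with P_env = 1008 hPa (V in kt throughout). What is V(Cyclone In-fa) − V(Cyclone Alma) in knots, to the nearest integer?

Cyclone In-fa: ΔP = 133; V ≈ 6.4 × 133^0.643 ≈ 148.53 kt.
Cyclone Alma: ΔP = 148; V ≈ 5.8 × 148^0.619 ≈ 127.89 kt.
Difference ≈ 148.53 − 127.89 = 20.64 → 21 kt.

21 kt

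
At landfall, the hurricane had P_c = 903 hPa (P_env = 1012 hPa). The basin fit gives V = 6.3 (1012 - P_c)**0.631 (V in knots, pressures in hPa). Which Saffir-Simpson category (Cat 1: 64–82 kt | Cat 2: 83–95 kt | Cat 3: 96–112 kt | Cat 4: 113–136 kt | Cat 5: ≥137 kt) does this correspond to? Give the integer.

4

ΔP = 1012 − 903 = 109 hPa.
V ≈ 6.3 × 109^0.631 = 6.3 × 19.30 ≈ 122 kt.
122 kt falls in the Category 4 band.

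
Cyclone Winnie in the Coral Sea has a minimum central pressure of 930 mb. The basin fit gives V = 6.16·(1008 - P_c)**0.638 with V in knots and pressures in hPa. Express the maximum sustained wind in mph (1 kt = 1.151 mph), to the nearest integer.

ΔP = 1008 − 930 = 78 mb.
V ≈ 6.16 × 78^0.638 = 6.16 × 16.112 ≈ 99.251 kt.
99.251 × 1.151 ≈ 114.24 mph → 114 mph.

114 mph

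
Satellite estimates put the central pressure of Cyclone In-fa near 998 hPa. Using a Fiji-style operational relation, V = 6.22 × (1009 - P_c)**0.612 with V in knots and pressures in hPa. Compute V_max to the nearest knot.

ΔP = 1009 − 998 = 11 hPa.
11^0.612 ≈ 4.338.
V ≈ 6.22 × 4.338 ≈ 27.0 kt.

27 kt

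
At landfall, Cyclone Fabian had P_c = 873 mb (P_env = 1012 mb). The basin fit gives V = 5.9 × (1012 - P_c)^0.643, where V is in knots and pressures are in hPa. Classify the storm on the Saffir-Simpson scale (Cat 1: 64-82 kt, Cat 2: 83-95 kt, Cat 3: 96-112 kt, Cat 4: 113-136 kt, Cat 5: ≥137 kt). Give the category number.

ΔP = 1012 − 873 = 139 mb.
V ≈ 5.9 × 139^0.643 = 5.9 × 23.88 ≈ 141 kt.
141 kt falls in the Category 5 band.

5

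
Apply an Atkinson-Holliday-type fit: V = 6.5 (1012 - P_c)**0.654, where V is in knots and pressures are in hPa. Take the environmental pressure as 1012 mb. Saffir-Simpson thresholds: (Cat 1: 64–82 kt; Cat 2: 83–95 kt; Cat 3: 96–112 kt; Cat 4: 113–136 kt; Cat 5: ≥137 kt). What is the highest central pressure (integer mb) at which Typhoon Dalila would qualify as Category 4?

933 mb

Category 4 begins at V = 113 kt.
Required ΔP = (113/6.5)^(1/0.654) = 17.385^1.529 ≈ 78.75 mb.
P_c ≤ 1012 − 78.75 = 933.25, so the highest integer P_c is 933 mb.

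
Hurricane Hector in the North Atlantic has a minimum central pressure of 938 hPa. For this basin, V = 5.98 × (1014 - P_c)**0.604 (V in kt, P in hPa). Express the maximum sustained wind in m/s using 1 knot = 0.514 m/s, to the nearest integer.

42 m/s

ΔP = 1014 − 938 = 76 hPa.
V ≈ 5.98 × 76^0.604 = 5.98 × 13.678 ≈ 81.792 kt.
81.792 × 0.514 ≈ 42.04 m/s → 42 m/s.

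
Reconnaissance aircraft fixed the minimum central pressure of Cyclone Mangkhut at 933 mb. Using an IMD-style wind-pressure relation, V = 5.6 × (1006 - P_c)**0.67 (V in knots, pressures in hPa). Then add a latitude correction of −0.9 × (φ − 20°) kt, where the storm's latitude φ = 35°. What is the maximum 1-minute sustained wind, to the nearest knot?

86 kt

ΔP = 1006 − 933 = 73 mb.
73^0.67 ≈ 17.718.
V ≈ 5.6 × 17.718 ≈ 99.2 kt.
Latitude correction: −0.9 × (35 − 20) = -13.5 kt.
Corrected V ≈ 85.7 kt → 86 kt.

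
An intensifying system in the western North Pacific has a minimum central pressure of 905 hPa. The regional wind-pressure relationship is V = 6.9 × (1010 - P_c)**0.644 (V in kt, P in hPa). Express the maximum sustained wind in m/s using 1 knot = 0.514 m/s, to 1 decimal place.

71.0 m/s

ΔP = 1010 − 905 = 105 hPa.
V ≈ 6.9 × 105^0.644 = 6.9 × 20.028 ≈ 138.196 kt.
138.196 × 0.514 ≈ 71.03 m/s → 71.0 m/s.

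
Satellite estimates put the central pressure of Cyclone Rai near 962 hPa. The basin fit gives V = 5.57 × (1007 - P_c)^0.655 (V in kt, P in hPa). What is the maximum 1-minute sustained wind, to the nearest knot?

ΔP = 1007 − 962 = 45 hPa.
45^0.655 ≈ 12.102.
V ≈ 5.57 × 12.102 ≈ 67.4 kt.

67 kt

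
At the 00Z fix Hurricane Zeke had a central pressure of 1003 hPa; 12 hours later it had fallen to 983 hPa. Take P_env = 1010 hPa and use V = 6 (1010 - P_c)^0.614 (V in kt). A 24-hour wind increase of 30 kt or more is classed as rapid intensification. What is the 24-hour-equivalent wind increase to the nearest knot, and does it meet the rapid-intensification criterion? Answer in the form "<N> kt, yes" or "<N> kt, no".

51 kt, yes

V₁: ΔP = 7, V ≈ 6 × 7^0.614 ≈ 19.82 kt.
V₂: ΔP = 27, V ≈ 6 × 27^0.614 ≈ 45.40 kt.
ΔV over 12 h = 25.58 kt → 24 h equivalent = 25.58 × 24/12 ≈ 51.16 kt.
51 kt ≥ 30 kt ⇒ rapid intensification.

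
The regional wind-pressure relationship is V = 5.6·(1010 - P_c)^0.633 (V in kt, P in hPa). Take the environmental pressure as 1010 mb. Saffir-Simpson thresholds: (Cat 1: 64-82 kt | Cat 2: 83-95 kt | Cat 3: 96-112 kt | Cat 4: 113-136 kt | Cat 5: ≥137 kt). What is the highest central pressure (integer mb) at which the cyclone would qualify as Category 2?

Category 2 begins at V = 83 kt.
Required ΔP = (83/5.6)^(1/0.633) = 14.821^1.580 ≈ 70.75 mb.
P_c ≤ 1010 − 70.75 = 939.25, so the highest integer P_c is 939 mb.

939 mb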